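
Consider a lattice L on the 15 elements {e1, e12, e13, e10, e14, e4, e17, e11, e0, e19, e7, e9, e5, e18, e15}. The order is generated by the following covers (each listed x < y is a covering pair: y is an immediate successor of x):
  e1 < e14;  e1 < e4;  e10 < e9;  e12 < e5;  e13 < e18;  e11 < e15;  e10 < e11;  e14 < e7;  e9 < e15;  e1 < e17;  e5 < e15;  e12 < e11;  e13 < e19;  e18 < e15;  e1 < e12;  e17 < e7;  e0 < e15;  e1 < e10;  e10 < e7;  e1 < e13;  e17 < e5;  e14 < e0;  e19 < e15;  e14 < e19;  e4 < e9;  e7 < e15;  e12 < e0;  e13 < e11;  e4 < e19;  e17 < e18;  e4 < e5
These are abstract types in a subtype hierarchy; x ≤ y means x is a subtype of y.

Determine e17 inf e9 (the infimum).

Common lower bounds of {e17, e9}: e1.
The greatest among these is e1.

e1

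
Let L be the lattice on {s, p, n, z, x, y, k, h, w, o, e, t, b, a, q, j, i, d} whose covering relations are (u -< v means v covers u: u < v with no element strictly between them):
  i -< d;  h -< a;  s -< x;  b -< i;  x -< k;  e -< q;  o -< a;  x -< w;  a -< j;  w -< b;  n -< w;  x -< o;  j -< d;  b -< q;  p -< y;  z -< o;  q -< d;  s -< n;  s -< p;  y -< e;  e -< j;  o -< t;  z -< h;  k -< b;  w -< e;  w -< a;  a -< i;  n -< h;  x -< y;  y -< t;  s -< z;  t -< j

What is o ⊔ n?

Common upper bounds of {o, n}: a, d, i, j.
The least among these is a.

a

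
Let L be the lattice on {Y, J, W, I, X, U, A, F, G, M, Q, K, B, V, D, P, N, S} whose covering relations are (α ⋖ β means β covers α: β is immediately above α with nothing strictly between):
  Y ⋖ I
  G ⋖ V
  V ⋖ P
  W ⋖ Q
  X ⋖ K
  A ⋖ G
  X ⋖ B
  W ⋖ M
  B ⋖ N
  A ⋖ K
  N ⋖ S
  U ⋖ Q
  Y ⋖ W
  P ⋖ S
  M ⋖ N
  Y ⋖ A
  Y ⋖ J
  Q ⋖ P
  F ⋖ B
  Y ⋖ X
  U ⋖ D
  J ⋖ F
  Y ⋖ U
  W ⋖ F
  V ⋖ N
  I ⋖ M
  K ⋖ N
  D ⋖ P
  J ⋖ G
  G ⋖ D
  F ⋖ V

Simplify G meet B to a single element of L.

G ∧ B = J

J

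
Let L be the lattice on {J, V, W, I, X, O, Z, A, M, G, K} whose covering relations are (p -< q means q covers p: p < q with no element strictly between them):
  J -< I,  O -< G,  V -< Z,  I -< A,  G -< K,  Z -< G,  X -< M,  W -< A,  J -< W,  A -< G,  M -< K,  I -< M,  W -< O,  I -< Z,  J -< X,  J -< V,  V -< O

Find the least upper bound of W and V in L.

O

Common upper bounds of {W, V}: G, K, O.
The least among these is O.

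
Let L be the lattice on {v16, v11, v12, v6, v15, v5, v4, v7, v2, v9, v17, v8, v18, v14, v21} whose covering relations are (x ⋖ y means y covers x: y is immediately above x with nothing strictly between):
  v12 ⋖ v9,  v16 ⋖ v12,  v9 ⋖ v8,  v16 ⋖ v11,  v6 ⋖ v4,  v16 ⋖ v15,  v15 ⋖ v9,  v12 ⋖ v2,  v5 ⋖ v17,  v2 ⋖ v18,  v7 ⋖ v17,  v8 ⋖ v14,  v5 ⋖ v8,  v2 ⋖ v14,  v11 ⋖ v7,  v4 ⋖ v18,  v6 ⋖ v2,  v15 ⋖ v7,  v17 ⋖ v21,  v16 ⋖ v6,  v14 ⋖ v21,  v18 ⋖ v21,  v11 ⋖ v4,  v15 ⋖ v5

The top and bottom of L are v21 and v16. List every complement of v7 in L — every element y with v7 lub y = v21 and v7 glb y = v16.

v12, v2, v6

Need y with v7 ∨ y = v21 and v7 ∧ y = v16.
Checking each element gives: v12, v2, v6.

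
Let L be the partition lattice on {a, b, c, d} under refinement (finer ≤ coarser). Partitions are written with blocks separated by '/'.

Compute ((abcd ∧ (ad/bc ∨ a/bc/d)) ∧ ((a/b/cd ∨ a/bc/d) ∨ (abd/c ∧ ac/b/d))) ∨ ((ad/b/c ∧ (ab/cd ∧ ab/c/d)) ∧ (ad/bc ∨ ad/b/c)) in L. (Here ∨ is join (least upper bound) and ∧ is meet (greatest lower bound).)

ad/bc ∨ a/bc/d = ad/bc
abcd ∧ ad/bc = ad/bc
a/b/cd ∨ a/bc/d = a/bcd
abd/c ∧ ac/b/d = a/b/c/d
a/bcd ∨ a/b/c/d = a/bcd
ad/bc ∧ a/bcd = a/bc/d
ab/cd ∧ ab/c/d = ab/c/d
ad/b/c ∧ ab/c/d = a/b/c/d
ad/bc ∨ ad/b/c = ad/bc
a/b/c/d ∧ ad/bc = a/b/c/d
a/bc/d ∨ a/b/c/d = a/bc/d

a/bc/d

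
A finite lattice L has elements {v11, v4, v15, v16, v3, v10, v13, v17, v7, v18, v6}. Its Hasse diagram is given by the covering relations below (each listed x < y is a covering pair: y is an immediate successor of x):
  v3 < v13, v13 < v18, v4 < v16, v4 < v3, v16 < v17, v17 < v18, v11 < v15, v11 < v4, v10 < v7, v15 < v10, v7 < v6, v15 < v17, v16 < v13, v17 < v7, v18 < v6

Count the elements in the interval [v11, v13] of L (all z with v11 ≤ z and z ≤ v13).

The interval [v11, v13] = {v11, v13, v16, v3, v4}, which has 5 elements.

5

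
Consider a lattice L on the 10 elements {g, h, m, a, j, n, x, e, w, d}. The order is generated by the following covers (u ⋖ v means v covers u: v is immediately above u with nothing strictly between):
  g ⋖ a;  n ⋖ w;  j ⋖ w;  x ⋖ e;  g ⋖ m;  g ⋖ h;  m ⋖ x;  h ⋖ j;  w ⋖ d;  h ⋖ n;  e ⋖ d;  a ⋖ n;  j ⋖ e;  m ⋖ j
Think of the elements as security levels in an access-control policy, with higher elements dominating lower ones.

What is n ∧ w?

n

Common lower bounds of {n, w}: a, g, h, n.
The greatest among these is n.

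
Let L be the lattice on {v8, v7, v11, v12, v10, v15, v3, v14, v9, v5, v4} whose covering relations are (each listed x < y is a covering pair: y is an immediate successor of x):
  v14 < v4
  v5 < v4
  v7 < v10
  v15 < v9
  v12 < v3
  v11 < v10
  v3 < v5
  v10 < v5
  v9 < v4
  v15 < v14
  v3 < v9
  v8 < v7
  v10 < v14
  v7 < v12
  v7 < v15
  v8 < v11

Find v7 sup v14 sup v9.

v4

Common upper bounds of {v7, v14, v9}: v4.
The least among these is v4.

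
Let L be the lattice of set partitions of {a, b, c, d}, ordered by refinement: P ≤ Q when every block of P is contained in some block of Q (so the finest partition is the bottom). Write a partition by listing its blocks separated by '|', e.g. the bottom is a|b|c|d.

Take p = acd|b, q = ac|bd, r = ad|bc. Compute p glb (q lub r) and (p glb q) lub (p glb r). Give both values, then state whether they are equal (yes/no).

q lub r = abcd, so p glb (q lub r) = acd|b glb abcd = acd|b.
p glb q = ac|b|d and p glb r = ad|b|c, so (p glb q) lub (p glb r) = ac|b|d lub ad|b|c = acd|b.
Equal: yes.

acd|b; acd|b; yes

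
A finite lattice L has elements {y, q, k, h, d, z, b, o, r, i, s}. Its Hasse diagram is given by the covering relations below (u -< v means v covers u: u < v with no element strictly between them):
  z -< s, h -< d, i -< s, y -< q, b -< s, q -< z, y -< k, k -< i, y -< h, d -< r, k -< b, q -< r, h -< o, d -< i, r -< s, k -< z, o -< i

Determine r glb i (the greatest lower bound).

d

Common lower bounds of {r, i}: d, h, y.
The greatest among these is d.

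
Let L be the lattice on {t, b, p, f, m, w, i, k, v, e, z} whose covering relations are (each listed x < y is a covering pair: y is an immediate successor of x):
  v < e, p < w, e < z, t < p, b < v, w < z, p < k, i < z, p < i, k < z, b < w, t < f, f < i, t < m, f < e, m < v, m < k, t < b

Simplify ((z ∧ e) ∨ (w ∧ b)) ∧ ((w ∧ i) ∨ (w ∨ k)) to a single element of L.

z ∧ e = e
w ∧ b = b
e ∨ b = e
w ∧ i = p
w ∨ k = z
p ∨ z = z
e ∧ z = e

e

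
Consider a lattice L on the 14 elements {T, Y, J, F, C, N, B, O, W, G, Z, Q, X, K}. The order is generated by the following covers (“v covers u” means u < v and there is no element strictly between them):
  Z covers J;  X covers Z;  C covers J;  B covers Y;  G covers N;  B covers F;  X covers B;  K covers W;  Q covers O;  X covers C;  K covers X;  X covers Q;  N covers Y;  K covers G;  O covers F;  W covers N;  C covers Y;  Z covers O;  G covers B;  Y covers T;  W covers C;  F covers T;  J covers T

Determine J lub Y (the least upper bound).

Common upper bounds of {J, Y}: C, K, W, X.
The least among these is C.

C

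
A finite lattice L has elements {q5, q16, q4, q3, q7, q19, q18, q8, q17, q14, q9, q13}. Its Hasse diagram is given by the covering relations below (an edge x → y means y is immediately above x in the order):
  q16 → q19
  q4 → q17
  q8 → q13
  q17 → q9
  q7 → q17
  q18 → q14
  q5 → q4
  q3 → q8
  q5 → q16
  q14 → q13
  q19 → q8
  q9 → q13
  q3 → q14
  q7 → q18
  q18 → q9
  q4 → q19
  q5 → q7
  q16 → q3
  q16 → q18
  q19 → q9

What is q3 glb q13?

q3

Common lower bounds of {q3, q13}: q16, q3, q5.
The greatest among these is q3.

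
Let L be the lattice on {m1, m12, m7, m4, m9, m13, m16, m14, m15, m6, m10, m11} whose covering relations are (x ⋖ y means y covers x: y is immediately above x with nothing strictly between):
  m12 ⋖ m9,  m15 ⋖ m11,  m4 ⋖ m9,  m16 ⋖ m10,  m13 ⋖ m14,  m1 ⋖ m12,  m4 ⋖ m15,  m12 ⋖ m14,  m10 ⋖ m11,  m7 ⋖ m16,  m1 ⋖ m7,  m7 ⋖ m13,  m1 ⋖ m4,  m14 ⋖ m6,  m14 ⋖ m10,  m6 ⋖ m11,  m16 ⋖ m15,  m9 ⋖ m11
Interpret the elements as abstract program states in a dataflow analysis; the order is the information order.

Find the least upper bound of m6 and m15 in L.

m11

Common upper bounds of {m6, m15}: m11.
The least among these is m11.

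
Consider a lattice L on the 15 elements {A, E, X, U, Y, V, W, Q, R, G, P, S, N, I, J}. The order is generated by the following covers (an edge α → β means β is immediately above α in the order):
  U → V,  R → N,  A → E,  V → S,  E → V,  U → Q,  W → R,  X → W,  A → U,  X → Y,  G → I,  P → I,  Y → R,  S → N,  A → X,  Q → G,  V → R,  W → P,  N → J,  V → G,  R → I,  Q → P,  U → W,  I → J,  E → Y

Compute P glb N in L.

W

P ∧ N = W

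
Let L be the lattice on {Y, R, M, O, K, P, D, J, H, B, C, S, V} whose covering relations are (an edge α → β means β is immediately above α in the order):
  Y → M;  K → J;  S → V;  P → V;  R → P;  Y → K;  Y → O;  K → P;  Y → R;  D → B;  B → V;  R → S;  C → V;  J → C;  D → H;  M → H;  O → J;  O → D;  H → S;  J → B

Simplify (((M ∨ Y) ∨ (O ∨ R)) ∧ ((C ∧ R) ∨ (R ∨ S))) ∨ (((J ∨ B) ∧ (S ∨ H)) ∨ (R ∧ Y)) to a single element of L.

M ∨ Y = M
O ∨ R = S
M ∨ S = S
C ∧ R = Y
R ∨ S = S
Y ∨ S = S
S ∧ S = S
J ∨ B = B
S ∨ H = S
B ∧ S = D
R ∧ Y = Y
D ∨ Y = D
S ∨ D = S

S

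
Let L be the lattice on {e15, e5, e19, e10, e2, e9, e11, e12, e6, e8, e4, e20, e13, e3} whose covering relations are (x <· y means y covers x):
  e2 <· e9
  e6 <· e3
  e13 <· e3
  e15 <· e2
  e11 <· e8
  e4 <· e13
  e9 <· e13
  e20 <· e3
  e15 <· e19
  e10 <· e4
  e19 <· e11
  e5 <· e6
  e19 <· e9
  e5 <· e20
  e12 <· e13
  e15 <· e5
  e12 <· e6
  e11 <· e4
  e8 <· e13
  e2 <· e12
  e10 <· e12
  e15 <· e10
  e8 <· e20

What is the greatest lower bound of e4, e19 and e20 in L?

e19

Common lower bounds of {e4, e19, e20}: e15, e19.
The greatest among these is e19.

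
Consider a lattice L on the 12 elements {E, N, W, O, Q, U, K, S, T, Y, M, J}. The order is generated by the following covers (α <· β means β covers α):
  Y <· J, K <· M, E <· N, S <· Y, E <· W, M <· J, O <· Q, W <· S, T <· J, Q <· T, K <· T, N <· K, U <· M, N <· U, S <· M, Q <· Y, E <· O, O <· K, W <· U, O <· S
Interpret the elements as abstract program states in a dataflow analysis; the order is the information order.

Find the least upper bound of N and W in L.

U

Common upper bounds of {N, W}: J, M, U.
The least among these is U.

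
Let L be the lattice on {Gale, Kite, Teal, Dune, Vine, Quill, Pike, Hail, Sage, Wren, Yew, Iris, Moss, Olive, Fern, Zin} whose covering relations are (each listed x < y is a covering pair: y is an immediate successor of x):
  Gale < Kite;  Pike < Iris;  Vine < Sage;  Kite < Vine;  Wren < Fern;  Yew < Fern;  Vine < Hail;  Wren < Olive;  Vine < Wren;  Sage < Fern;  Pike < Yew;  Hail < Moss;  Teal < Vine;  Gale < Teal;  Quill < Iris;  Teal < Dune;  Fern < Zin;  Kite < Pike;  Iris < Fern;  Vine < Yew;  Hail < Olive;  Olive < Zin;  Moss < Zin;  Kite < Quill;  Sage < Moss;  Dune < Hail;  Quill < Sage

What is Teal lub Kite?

Vine

Common upper bounds of {Teal, Kite}: Fern, Hail, Moss, Olive, Sage, Vine, Wren, Yew, Zin.
The least among these is Vine.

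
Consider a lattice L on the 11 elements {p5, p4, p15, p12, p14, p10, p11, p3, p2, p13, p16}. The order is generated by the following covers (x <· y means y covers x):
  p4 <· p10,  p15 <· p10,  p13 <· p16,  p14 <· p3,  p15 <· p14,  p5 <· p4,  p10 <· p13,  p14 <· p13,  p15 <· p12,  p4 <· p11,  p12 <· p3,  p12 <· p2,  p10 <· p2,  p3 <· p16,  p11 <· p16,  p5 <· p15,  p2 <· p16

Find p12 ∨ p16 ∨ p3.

Common upper bounds of {p12, p16, p3}: p16.
The least among these is p16.

p16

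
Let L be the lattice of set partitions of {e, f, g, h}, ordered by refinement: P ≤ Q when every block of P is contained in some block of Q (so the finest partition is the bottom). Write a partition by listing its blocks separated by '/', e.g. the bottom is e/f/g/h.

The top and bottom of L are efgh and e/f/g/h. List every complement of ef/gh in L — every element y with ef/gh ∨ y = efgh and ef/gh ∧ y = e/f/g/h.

Need y with ef/gh ∨ y = efgh and ef/gh ∧ y = e/f/g/h.
Checking each element gives: e/fg/h, e/fh/g, eg/f/h, eg/fh, eh/f/g, eh/fg.

e/fg/h, e/fh/g, eg/f/h, eg/fh, eh/f/g, eh/fg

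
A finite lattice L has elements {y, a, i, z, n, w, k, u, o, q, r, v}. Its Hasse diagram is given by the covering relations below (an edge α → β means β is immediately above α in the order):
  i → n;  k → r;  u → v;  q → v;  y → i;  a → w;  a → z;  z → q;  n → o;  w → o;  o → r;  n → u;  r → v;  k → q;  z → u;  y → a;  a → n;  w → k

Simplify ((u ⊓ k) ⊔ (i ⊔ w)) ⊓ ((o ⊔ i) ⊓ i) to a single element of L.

u ∧ k = a
i ∨ w = o
a ∨ o = o
o ∨ i = o
o ∧ i = i
o ∧ i = i

i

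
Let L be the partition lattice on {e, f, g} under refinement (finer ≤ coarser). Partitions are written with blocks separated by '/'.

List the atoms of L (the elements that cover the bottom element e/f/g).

e/fg, ef/g, eg/f

The atoms are exactly the elements that cover e/f/g: e/fg, ef/g, eg/f.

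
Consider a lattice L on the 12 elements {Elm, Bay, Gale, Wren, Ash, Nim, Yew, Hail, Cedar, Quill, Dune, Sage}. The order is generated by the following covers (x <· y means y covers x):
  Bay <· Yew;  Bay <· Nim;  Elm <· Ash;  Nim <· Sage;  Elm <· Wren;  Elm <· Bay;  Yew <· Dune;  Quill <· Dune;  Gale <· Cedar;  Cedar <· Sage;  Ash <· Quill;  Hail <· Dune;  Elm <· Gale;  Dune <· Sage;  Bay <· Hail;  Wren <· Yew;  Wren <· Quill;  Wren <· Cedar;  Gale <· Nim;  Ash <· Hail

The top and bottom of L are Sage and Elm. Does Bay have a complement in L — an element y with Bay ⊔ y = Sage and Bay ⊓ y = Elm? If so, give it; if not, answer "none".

Cedar

Need y with Bay ∨ y = Sage and Bay ∧ y = Elm.
Checking each element gives: Cedar.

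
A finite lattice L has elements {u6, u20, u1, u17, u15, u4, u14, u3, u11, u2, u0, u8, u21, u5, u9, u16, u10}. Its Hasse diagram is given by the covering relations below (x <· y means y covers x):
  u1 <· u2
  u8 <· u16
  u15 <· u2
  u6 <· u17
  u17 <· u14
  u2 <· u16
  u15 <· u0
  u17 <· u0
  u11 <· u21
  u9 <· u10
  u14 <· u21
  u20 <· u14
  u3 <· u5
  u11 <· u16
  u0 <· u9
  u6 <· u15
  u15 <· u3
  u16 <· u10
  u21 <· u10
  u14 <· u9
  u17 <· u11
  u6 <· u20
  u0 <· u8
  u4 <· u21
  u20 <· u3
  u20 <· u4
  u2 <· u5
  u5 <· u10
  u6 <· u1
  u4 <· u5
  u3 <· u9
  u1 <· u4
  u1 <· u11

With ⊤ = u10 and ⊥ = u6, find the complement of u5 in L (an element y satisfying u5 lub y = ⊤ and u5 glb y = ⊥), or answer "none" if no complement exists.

u17

Need y with u5 ∨ y = u10 and u5 ∧ y = u6.
Checking each element gives: u17.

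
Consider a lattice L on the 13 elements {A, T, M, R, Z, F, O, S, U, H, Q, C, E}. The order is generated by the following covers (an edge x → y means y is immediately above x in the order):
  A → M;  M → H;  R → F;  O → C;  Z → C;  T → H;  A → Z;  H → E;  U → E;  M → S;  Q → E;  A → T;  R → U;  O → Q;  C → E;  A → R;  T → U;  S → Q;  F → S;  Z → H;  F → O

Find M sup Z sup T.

Common upper bounds of {M, Z, T}: E, H.
The least among these is H.

H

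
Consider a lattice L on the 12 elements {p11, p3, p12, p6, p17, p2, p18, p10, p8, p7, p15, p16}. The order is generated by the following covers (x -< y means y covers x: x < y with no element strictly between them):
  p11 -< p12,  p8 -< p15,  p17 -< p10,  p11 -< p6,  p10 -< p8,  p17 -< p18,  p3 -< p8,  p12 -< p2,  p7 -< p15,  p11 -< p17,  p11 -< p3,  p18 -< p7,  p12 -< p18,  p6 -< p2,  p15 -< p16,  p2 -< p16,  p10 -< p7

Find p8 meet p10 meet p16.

p10

Common lower bounds of {p8, p10, p16}: p10, p11, p17.
The greatest among these is p10.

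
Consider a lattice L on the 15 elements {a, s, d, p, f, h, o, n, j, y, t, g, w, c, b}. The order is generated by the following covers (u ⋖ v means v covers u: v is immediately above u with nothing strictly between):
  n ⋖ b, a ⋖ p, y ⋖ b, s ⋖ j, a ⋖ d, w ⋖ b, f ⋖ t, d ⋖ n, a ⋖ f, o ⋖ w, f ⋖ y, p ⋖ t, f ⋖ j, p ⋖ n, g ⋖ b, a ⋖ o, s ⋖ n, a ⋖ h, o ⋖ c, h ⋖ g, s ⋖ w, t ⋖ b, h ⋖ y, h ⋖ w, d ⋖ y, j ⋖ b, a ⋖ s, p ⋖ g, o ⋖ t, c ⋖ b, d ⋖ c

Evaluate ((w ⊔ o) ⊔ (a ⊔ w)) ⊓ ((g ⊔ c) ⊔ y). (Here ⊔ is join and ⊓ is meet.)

w ∨ o = w
a ∨ w = w
w ∨ w = w
g ∨ c = b
b ∨ y = b
w ∧ b = w

w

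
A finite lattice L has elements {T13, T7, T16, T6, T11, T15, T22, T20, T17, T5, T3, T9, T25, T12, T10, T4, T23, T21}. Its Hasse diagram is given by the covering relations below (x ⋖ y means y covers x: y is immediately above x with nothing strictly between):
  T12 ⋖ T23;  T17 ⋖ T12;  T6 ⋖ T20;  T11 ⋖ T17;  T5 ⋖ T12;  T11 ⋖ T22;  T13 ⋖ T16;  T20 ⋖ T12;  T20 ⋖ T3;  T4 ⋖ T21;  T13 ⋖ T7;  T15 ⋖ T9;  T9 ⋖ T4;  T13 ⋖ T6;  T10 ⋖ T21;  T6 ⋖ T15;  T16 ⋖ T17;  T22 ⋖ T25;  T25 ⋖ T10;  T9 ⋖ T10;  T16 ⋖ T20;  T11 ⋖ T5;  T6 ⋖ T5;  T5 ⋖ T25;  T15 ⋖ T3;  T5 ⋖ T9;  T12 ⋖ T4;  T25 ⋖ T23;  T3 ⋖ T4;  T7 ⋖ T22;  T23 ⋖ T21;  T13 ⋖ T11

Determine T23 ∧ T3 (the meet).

T20

Common lower bounds of {T23, T3}: T13, T16, T20, T6.
The greatest among these is T20.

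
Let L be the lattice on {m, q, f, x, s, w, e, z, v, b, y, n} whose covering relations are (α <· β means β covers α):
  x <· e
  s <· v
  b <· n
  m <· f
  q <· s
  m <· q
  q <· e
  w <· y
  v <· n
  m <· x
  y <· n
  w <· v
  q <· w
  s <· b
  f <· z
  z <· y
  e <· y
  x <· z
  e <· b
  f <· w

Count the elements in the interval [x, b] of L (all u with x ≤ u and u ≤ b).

3

The interval [x, b] = {b, e, x}, which has 3 elements.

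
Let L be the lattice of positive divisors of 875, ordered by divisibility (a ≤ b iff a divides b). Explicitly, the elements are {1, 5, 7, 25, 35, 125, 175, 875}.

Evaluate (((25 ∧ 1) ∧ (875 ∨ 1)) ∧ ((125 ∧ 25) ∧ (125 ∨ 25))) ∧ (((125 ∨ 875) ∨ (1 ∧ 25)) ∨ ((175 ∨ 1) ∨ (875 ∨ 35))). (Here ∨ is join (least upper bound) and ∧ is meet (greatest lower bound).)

25 ∧ 1 = 1
875 ∨ 1 = 875
1 ∧ 875 = 1
125 ∧ 25 = 25
125 ∨ 25 = 125
25 ∧ 125 = 25
1 ∧ 25 = 1
125 ∨ 875 = 875
1 ∧ 25 = 1
875 ∨ 1 = 875
175 ∨ 1 = 175
875 ∨ 35 = 875
175 ∨ 875 = 875
875 ∨ 875 = 875
1 ∧ 875 = 1

1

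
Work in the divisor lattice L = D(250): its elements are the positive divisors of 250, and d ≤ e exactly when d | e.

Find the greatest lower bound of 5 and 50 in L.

5

Common lower bounds of {5, 50}: 1, 5.
The greatest among these is 5.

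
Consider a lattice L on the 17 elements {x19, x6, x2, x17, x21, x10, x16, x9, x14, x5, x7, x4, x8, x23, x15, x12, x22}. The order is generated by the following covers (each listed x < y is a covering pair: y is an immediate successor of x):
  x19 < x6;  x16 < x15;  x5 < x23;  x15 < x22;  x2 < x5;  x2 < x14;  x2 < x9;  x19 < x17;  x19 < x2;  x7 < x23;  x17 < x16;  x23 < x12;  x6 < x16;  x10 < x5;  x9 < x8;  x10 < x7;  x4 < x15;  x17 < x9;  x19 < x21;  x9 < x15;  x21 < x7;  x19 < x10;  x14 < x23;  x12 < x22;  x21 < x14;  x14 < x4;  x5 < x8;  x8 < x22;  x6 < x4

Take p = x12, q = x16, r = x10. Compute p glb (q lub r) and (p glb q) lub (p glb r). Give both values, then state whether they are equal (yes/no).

q lub r = x22, so p glb (q lub r) = x12 glb x22 = x12.
p glb q = x19 and p glb r = x10, so (p glb q) lub (p glb r) = x19 lub x10 = x10.
Equal: no.

x12; x10; no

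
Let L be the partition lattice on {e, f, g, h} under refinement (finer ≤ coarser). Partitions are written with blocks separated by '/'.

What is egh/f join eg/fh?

efgh

The join of egh/f and eg/fh merges any blocks that overlap across the partitions, giving efgh.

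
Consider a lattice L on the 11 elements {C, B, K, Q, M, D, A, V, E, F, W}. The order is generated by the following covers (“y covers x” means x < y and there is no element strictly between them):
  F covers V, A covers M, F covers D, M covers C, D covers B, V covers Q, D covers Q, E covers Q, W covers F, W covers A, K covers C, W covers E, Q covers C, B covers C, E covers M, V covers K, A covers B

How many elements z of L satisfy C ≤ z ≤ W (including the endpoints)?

The interval [C, W] = {A, B, C, D, E, F, K, M, Q, V, W}, which has 11 elements.

11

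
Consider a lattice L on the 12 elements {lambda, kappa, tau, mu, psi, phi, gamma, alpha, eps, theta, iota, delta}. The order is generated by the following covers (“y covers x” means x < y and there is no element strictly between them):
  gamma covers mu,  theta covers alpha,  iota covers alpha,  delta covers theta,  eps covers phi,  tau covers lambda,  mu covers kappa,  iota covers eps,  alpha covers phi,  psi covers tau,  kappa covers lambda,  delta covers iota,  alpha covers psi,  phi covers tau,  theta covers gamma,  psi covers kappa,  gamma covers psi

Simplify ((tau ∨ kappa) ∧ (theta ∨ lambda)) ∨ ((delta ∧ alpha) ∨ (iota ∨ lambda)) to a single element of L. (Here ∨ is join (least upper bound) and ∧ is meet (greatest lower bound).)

tau ∨ kappa = psi
theta ∨ lambda = theta
psi ∧ theta = psi
delta ∧ alpha = alpha
iota ∨ lambda = iota
alpha ∨ iota = iota
psi ∨ iota = iota

iota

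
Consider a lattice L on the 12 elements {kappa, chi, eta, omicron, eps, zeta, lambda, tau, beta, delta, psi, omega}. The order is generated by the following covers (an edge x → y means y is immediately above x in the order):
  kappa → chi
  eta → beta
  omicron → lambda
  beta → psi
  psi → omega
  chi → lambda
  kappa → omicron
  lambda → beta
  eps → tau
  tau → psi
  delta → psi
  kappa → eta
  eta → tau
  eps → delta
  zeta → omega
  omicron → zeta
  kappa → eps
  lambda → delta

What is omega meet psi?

psi

Common lower bounds of {omega, psi}: beta, chi, delta, eps, eta, kappa, lambda, omicron, psi, tau.
The greatest among these is psi.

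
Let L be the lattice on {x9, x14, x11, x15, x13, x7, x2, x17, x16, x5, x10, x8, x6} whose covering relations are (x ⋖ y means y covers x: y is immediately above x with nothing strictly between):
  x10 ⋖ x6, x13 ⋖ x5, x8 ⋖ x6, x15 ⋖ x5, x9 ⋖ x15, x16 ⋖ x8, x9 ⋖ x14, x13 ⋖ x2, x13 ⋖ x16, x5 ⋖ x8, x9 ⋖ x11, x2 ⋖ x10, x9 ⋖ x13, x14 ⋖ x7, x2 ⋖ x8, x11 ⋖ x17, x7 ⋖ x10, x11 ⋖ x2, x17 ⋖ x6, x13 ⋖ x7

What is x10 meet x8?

Common lower bounds of {x10, x8}: x11, x13, x2, x9.
The greatest among these is x2.

x2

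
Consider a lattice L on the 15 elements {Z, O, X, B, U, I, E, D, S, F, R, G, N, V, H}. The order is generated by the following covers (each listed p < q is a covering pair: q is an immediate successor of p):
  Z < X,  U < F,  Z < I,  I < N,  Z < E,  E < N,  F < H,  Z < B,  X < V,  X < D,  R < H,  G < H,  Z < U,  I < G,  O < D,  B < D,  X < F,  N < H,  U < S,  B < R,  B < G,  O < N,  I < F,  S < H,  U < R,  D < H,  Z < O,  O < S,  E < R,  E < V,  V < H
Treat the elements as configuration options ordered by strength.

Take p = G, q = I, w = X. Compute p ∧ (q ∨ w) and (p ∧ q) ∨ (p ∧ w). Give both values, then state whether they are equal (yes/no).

q ∨ w = F, so p ∧ (q ∨ w) = G ∧ F = I.
p ∧ q = I and p ∧ w = Z, so (p ∧ q) ∨ (p ∧ w) = I ∨ Z = I.
Equal: yes.

I; I; yes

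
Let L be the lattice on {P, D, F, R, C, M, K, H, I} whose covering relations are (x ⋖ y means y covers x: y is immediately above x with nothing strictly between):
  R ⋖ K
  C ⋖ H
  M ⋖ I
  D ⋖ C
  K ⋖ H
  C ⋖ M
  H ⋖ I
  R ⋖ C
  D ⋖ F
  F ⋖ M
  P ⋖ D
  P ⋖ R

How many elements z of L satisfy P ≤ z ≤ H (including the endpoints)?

The interval [P, H] = {C, D, H, K, P, R}, which has 6 elements.

6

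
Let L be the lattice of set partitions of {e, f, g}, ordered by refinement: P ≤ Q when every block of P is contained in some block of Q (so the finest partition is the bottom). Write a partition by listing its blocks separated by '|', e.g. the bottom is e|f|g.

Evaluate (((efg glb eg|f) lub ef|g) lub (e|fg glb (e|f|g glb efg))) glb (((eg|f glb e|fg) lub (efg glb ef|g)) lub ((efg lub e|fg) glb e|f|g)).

ef|g

efg ∧ eg|f = eg|f
eg|f ∨ ef|g = efg
e|f|g ∧ efg = e|f|g
e|fg ∧ e|f|g = e|f|g
efg ∨ e|f|g = efg
eg|f ∧ e|fg = e|f|g
efg ∧ ef|g = ef|g
e|f|g ∨ ef|g = ef|g
efg ∨ e|fg = efg
efg ∧ e|f|g = e|f|g
ef|g ∨ e|f|g = ef|g
efg ∧ ef|g = ef|g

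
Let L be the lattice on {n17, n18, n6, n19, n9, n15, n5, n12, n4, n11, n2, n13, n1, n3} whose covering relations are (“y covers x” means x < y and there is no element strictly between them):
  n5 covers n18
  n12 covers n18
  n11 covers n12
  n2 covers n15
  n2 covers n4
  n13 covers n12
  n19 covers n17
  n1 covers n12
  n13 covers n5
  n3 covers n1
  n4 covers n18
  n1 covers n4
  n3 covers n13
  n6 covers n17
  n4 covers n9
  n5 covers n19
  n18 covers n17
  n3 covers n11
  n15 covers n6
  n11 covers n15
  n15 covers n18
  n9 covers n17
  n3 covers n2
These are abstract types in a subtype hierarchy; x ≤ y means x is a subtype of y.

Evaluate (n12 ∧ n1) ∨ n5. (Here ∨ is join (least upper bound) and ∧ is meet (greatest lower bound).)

n13

n12 ∧ n1 = n12
n12 ∨ n5 = n13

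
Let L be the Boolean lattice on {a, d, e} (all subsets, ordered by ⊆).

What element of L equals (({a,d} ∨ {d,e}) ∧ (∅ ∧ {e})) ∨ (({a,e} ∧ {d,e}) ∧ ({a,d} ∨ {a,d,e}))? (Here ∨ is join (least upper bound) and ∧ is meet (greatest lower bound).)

{e}

{a,d} ∨ {d,e} = {a,d,e}
∅ ∧ {e} = ∅
{a,d,e} ∧ ∅ = ∅
{a,e} ∧ {d,e} = {e}
{a,d} ∨ {a,d,e} = {a,d,e}
{e} ∧ {a,d,e} = {e}
∅ ∨ {e} = {e}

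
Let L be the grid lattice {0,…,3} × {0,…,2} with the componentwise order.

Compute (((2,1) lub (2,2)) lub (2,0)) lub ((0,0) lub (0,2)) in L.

(2,2)

(2,1) ∨ (2,2) = (2,2)
(2,2) ∨ (2,0) = (2,2)
(0,0) ∨ (0,2) = (0,2)
(2,2) ∨ (0,2) = (2,2)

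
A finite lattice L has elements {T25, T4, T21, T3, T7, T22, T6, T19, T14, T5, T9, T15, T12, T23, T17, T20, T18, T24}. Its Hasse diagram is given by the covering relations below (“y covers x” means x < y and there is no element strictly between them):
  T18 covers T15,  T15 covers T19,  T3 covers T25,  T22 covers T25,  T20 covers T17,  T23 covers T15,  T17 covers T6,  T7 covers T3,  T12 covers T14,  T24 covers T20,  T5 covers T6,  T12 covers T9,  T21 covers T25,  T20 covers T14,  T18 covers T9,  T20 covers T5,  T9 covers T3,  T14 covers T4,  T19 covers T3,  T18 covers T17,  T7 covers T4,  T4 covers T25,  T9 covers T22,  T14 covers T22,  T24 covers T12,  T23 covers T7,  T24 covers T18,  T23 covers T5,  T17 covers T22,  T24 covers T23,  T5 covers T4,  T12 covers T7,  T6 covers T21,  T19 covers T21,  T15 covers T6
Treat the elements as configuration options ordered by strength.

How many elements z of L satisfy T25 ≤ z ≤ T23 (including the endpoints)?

10

The interval [T25, T23] = {T15, T19, T21, T23, T25, T3, T4, T5, T6, T7}, which has 10 elements.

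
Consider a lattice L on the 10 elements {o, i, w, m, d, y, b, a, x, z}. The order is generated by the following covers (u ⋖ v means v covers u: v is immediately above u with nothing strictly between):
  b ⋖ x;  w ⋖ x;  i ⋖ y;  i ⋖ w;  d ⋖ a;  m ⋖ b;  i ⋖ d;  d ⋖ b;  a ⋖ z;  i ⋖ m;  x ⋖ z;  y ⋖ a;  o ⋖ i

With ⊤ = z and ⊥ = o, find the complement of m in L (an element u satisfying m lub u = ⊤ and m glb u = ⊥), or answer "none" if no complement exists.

For every candidate u, either m ∨ u ≠ z or m ∧ u ≠ o; no complement exists.

none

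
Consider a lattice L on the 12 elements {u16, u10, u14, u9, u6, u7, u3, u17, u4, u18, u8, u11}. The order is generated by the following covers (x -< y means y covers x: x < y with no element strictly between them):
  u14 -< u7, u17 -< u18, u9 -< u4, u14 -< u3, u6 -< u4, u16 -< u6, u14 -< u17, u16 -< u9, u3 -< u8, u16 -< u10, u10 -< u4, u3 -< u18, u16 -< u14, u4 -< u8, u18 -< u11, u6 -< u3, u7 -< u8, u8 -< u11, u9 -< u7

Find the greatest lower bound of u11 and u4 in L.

u4

Common lower bounds of {u11, u4}: u10, u16, u4, u6, u9.
The greatest among these is u4.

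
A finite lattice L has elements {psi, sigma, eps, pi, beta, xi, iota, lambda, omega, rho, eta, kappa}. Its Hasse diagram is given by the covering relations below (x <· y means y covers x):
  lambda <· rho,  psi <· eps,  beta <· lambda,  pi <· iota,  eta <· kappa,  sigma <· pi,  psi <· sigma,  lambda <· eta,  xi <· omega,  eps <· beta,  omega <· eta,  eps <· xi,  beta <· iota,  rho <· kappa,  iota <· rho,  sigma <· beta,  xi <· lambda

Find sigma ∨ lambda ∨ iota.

Common upper bounds of {sigma, lambda, iota}: kappa, rho.
The least among these is rho.

rho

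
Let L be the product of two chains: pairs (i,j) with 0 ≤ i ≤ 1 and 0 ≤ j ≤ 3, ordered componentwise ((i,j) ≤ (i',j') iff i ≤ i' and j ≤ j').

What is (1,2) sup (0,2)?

Common upper bounds of {(1,2), (0,2)}: (1,2), (1,3).
The least among these is (1,2).

(1,2)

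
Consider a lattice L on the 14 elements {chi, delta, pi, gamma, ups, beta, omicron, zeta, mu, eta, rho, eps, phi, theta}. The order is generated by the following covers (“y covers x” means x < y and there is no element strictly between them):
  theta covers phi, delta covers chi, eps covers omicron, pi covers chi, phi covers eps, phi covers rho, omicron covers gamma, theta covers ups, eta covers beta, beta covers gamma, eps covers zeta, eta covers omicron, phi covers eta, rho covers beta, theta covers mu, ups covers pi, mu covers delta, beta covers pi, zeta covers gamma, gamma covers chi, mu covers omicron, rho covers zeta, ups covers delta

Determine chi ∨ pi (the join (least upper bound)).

pi

Common upper bounds of {chi, pi}: beta, eta, phi, pi, rho, theta, ups.
The least among these is pi.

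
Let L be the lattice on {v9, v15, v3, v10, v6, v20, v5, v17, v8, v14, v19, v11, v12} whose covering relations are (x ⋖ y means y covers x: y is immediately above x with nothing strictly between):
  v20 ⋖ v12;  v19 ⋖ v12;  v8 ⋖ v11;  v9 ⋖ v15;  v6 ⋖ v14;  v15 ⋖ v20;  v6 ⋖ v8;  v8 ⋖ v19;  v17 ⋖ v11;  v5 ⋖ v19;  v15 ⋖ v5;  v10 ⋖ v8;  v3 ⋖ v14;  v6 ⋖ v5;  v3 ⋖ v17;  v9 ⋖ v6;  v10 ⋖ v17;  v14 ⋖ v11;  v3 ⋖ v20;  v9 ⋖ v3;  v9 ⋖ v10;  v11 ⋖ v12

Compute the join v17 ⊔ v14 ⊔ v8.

v11

Common upper bounds of {v17, v14, v8}: v11, v12.
The least among these is v11.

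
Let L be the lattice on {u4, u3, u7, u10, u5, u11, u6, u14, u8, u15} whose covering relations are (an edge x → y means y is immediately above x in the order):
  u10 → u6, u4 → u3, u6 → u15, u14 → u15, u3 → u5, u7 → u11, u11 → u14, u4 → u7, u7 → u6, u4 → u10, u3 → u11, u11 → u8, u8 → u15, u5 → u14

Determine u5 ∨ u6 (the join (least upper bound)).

u15

Common upper bounds of {u5, u6}: u15.
The least among these is u15.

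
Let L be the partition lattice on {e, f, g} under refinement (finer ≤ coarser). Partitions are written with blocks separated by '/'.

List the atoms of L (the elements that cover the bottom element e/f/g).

The atoms are exactly the elements that cover e/f/g: e/fg, ef/g, eg/f.

e/fg, ef/g, eg/f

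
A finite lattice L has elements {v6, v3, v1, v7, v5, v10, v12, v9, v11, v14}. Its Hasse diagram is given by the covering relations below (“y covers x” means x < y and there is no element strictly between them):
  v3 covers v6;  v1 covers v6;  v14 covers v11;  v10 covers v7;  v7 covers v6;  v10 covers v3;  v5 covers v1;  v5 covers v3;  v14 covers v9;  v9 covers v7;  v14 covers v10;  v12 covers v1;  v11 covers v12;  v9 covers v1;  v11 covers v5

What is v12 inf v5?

Common lower bounds of {v12, v5}: v1, v6.
The greatest among these is v1.

v1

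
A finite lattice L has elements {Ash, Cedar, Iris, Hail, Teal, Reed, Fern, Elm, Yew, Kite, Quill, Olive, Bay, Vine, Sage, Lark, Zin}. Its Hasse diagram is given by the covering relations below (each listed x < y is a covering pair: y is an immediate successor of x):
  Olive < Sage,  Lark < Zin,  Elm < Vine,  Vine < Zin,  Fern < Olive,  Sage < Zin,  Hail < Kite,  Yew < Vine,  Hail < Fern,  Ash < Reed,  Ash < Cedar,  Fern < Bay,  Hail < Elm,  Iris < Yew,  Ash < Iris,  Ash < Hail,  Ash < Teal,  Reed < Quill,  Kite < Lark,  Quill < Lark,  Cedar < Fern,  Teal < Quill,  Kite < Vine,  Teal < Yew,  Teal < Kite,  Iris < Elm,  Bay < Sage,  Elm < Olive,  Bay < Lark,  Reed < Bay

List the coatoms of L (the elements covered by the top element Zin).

The coatoms are exactly the elements covered by Zin: Lark, Sage, Vine.

Lark, Sage, Vine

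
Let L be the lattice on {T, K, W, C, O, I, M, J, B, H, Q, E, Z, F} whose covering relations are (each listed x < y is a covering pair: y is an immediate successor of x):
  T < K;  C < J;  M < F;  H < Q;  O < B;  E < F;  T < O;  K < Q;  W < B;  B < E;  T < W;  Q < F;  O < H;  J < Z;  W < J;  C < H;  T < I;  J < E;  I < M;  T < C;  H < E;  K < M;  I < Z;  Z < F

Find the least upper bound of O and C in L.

Common upper bounds of {O, C}: E, F, H, Q.
The least among these is H.

H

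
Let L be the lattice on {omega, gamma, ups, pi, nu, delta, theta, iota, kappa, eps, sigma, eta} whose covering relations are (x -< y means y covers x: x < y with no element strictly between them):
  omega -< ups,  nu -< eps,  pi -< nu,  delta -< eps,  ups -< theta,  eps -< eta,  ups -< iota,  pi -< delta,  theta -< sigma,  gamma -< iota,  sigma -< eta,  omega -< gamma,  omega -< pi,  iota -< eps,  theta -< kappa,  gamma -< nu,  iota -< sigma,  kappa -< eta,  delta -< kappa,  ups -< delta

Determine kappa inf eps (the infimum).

delta

Common lower bounds of {kappa, eps}: delta, omega, pi, ups.
The greatest among these is delta.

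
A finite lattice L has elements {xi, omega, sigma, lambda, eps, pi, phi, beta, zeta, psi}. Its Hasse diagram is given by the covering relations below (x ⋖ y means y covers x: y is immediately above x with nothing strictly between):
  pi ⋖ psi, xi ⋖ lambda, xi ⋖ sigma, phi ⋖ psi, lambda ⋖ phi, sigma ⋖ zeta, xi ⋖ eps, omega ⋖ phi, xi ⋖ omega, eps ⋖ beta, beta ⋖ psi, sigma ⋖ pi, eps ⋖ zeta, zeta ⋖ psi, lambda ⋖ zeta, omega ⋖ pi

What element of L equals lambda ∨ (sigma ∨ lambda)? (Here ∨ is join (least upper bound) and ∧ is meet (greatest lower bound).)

zeta

sigma ∨ lambda = zeta
lambda ∨ zeta = zeta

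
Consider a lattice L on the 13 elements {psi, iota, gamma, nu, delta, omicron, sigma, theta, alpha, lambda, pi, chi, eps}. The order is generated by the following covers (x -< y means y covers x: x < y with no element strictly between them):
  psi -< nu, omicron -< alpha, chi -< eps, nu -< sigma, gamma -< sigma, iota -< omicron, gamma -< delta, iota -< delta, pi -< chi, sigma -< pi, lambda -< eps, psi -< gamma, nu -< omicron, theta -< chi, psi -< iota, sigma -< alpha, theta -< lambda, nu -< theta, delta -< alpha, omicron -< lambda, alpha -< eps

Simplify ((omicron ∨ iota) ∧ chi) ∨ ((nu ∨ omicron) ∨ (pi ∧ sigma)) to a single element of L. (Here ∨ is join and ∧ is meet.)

omicron ∨ iota = omicron
omicron ∧ chi = nu
nu ∨ omicron = omicron
pi ∧ sigma = sigma
omicron ∨ sigma = alpha
nu ∨ alpha = alpha

alpha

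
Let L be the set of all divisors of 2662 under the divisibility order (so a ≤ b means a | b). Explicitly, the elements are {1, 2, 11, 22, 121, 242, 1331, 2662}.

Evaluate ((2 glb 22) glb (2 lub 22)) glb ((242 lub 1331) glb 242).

2 ∧ 22 = 2
2 ∨ 22 = 22
2 ∧ 22 = 2
242 ∨ 1331 = 2662
2662 ∧ 242 = 242
2 ∧ 242 = 2

2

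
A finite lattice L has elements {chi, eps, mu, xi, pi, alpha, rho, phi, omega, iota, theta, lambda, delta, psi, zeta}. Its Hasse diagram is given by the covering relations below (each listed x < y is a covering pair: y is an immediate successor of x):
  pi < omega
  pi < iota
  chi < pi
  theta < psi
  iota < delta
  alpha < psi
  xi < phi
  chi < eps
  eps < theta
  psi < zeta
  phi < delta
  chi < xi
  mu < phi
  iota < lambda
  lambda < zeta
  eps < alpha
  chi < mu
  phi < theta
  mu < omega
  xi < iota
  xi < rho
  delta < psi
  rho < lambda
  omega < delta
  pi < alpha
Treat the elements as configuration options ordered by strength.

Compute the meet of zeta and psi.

Common lower bounds of {zeta, psi}: alpha, chi, delta, eps, iota, mu, omega, phi, pi, psi, theta, xi.
The greatest among these is psi.

psi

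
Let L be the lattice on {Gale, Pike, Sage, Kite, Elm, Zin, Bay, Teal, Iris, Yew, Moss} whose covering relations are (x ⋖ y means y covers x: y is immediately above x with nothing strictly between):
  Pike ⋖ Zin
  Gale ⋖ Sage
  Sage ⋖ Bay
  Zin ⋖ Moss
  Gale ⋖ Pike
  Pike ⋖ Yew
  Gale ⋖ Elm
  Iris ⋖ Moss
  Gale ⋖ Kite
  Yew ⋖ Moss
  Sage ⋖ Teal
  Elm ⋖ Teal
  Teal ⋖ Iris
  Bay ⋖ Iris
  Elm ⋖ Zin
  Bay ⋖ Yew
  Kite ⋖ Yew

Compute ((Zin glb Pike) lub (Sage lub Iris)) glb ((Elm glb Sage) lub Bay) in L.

Zin ∧ Pike = Pike
Sage ∨ Iris = Iris
Pike ∨ Iris = Moss
Elm ∧ Sage = Gale
Gale ∨ Bay = Bay
Moss ∧ Bay = Bay

Bay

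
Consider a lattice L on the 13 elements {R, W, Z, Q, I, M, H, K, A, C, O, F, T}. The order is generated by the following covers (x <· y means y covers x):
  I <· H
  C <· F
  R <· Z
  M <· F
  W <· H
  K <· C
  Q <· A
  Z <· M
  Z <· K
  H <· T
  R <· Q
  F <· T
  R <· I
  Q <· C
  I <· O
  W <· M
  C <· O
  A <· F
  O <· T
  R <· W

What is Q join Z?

Common upper bounds of {Q, Z}: C, F, O, T.
The least among these is C.

C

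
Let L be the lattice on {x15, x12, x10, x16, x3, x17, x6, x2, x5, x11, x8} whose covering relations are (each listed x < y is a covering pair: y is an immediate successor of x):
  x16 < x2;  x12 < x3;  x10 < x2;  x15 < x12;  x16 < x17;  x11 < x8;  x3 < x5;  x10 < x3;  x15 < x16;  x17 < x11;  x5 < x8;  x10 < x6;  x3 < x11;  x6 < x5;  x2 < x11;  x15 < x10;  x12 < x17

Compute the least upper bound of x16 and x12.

x17

Common upper bounds of {x16, x12}: x11, x17, x8.
The least among these is x17.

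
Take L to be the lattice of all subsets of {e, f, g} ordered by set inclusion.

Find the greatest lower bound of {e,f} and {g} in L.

Common lower bounds of {{e,f}, {g}}: ∅.
The greatest among these is ∅.

∅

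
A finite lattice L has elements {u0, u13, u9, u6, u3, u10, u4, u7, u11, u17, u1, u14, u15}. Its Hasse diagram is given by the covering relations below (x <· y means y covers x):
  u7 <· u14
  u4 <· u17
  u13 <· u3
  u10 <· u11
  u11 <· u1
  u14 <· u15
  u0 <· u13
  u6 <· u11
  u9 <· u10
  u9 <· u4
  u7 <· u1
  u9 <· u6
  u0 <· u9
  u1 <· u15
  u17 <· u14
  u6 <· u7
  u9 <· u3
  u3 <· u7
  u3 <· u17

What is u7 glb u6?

u6

Common lower bounds of {u7, u6}: u0, u6, u9.
The greatest among these is u6.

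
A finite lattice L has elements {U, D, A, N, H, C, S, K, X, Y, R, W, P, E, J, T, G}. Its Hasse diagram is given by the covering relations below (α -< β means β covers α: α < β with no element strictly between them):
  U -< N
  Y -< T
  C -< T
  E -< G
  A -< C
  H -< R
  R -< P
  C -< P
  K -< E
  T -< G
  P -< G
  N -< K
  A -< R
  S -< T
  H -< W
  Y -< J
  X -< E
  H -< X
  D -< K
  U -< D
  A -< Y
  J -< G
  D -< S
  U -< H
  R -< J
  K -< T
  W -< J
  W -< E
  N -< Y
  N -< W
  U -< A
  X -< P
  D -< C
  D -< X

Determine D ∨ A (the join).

Common upper bounds of {D, A}: C, G, P, T.
The least among these is C.

C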